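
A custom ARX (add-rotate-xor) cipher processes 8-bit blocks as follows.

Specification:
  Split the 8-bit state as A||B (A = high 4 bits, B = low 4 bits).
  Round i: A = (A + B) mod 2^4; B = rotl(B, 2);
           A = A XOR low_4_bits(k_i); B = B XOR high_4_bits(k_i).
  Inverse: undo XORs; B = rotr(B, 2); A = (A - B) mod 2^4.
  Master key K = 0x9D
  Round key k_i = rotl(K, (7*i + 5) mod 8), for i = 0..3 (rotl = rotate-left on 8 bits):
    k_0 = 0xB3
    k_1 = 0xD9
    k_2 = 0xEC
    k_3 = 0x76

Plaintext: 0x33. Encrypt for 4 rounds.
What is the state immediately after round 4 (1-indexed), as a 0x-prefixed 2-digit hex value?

0x1C

s_0 = plaintext = 0x33
s_1 = Round(s_0, k_0) = 0x57
s_2 = Round(s_1, k_1) = 0x50
s_3 = Round(s_2, k_2) = 0x9E
s_4 = Round(s_3, k_3) = 0x1C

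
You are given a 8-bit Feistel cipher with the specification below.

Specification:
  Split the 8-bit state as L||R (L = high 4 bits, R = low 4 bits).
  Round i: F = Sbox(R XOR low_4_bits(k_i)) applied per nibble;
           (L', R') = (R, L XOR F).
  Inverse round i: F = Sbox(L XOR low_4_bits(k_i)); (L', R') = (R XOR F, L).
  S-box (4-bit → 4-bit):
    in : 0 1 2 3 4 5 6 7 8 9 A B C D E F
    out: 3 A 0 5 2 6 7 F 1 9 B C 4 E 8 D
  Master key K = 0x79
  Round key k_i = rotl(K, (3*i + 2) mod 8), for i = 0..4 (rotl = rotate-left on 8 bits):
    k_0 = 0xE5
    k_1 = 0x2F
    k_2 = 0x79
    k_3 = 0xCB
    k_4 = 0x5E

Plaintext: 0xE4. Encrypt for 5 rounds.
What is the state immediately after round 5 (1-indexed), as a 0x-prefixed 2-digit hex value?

0xED

s_0 = plaintext = 0xE4
s_1 = Round(s_0, k_0) = 0x44
s_2 = Round(s_1, k_1) = 0x48
s_3 = Round(s_2, k_2) = 0x8E
s_4 = Round(s_3, k_3) = 0xEE
s_5 = Round(s_4, k_4) = 0xED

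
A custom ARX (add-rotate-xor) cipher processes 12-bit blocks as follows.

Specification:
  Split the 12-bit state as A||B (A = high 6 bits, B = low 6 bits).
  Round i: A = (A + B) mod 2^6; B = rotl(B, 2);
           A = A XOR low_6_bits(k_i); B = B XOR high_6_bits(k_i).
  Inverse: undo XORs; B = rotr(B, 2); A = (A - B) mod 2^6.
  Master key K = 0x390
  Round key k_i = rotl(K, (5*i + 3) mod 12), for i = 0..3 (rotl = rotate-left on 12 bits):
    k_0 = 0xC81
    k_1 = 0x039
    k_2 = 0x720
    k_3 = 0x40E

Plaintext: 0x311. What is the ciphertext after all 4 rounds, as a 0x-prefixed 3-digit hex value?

s_0 = plaintext = 0x311
s_1 = Round(s_0, k_0) = 0x737
s_2 = Round(s_1, k_1) = 0xA9F
s_3 = Round(s_2, k_2) = 0xA61
s_4 = Round(s_3, k_3) = 0x116

0x116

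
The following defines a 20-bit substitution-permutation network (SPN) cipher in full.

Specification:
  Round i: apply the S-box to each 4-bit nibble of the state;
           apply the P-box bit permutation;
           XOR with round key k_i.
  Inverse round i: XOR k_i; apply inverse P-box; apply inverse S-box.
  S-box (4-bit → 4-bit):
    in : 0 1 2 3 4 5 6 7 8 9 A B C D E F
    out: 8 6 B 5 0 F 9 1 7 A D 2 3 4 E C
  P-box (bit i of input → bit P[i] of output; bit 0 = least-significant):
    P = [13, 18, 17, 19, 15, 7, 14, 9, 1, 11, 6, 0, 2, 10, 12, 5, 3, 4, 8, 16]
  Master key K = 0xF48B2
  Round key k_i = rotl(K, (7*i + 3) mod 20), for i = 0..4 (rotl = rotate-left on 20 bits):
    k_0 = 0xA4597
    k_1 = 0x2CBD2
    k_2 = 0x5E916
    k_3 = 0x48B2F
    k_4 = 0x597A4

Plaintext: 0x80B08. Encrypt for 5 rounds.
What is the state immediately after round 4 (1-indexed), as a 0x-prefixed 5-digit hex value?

s_0 = plaintext = 0x80B08
s_1 = Round(s_0, k_0) = 0xC6EAF
s_2 = Round(s_1, k_1) = 0x801AF
s_3 = Round(s_2, k_2) = 0xF226E
s_4 = Round(s_3, k_3) = 0xB0408
s_5 = Round(s_4, k_4) = 0x3B594

0xB0408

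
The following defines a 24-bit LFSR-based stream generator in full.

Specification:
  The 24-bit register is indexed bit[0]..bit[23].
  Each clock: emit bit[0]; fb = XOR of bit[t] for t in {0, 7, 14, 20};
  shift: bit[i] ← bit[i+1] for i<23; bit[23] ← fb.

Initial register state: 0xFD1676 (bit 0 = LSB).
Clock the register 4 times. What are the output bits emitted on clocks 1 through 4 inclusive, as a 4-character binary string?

reg_0 = 0xFD1676
clock 1: out=0, reg = 0xFE8B3B
clock 2: out=1, reg = 0x7F459D
clock 3: out=1, reg = 0x3FA2CE
clock 4: out=0, reg = 0x1FD167

0110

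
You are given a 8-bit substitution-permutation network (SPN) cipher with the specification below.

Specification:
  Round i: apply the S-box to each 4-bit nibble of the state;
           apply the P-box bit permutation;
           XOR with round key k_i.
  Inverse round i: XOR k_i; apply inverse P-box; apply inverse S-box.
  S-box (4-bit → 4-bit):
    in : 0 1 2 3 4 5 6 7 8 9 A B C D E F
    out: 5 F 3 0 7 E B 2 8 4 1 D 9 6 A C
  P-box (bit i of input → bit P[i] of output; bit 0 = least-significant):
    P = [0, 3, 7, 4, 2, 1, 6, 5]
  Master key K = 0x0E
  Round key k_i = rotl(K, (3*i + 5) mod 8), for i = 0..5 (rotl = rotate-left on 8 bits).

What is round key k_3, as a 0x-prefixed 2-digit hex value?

0x83

K = 0x0E
k_0 = rotl(K, (3*0+5) mod 8) = rotl(K, 5) = 0xC1
k_1 = rotl(K, (3*1+5) mod 8) = rotl(K, 0) = 0x0E
k_2 = rotl(K, (3*2+5) mod 8) = rotl(K, 3) = 0x70
k_3 = rotl(K, (3*3+5) mod 8) = rotl(K, 6) = 0x83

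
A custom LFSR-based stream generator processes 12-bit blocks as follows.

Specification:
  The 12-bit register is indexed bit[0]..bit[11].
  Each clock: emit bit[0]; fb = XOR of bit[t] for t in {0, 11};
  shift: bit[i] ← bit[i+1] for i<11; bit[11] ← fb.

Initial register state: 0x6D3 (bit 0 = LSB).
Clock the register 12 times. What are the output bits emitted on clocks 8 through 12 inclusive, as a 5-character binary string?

10110

reg_0 = 0x6D3
clock 1: out=1, reg = 0xB69
clock 2: out=1, reg = 0x5B4
clock 3: out=0, reg = 0x2DA
clock 4: out=0, reg = 0x16D
clock 5: out=1, reg = 0x8B6
clock 6: out=0, reg = 0xC5B
clock 7: out=1, reg = 0x62D
clock 8: out=1, reg = 0xB16
clock 9: out=0, reg = 0xD8B
clock 10: out=1, reg = 0x6C5
clock 11: out=1, reg = 0xB62
clock 12: out=0, reg = 0xDB1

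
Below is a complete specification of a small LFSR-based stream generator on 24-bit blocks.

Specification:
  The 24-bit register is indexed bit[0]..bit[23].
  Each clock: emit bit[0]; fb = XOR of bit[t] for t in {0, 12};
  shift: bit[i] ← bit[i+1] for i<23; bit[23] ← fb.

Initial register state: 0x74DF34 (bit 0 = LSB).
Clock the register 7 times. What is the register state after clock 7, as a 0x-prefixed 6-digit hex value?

reg_0 = 0x74DF34
clock 1: out=0, reg = 0xBA6F9A
clock 2: out=0, reg = 0x5D37CD
clock 3: out=1, reg = 0x2E9BE6
clock 4: out=0, reg = 0x974DF3
clock 5: out=1, reg = 0xCBA6F9
clock 6: out=1, reg = 0xE5D37C
clock 7: out=0, reg = 0xF2E9BE

0xF2E9BE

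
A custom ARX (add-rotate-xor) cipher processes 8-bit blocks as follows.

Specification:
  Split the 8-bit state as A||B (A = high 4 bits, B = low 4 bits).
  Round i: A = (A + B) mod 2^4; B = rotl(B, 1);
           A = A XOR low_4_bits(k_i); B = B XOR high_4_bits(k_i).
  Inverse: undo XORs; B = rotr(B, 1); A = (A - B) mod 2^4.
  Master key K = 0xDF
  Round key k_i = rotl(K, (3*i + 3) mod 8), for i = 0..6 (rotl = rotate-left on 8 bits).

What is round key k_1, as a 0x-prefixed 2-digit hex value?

0xF7

K = 0xDF
k_0 = rotl(K, (3*0+3) mod 8) = rotl(K, 3) = 0xFE
k_1 = rotl(K, (3*1+3) mod 8) = rotl(K, 6) = 0xF7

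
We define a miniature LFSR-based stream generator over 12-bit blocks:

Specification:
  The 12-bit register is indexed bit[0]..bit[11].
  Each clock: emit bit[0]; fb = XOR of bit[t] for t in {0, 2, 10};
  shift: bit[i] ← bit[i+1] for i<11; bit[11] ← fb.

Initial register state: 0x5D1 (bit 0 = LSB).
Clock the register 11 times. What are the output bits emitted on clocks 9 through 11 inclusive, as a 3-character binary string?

101

reg_0 = 0x5D1
clock 1: out=1, reg = 0x2E8
clock 2: out=0, reg = 0x174
clock 3: out=0, reg = 0x8BA
clock 4: out=0, reg = 0x45D
clock 5: out=1, reg = 0xA2E
clock 6: out=0, reg = 0xD17
clock 7: out=1, reg = 0xE8B
clock 8: out=1, reg = 0x745
clock 9: out=1, reg = 0xBA2
clock 10: out=0, reg = 0x5D1
clock 11: out=1, reg = 0x2E8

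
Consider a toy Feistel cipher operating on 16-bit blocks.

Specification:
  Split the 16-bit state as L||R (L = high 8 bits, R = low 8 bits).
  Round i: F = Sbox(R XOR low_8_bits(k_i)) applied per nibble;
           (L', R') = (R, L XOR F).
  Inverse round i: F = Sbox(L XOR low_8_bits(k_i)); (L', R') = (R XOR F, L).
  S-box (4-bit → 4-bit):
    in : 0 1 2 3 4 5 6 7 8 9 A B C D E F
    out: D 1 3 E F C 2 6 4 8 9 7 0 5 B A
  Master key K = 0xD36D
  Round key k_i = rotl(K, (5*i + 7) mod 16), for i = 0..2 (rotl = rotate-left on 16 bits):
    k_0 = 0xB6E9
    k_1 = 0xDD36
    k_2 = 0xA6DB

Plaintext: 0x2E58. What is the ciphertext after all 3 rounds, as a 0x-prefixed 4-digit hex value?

0x70C8

s_0 = plaintext = 0x2E58
s_1 = Round(s_0, k_0) = 0x585F
s_2 = Round(s_1, k_1) = 0x5F70
s_3 = Round(s_2, k_2) = 0x70C8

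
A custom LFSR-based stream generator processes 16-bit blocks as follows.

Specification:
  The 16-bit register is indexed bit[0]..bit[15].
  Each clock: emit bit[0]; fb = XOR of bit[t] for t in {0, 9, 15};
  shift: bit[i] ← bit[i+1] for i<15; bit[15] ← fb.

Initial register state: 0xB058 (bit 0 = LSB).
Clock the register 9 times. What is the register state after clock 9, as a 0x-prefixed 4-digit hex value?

reg_0 = 0xB058
clock 1: out=0, reg = 0xD82C
clock 2: out=0, reg = 0xEC16
clock 3: out=0, reg = 0xF60B
clock 4: out=1, reg = 0xFB05
clock 5: out=1, reg = 0xFD82
clock 6: out=0, reg = 0xFEC1
clock 7: out=1, reg = 0xFF60
clock 8: out=0, reg = 0x7FB0
clock 9: out=0, reg = 0xBFD8

0xBFD8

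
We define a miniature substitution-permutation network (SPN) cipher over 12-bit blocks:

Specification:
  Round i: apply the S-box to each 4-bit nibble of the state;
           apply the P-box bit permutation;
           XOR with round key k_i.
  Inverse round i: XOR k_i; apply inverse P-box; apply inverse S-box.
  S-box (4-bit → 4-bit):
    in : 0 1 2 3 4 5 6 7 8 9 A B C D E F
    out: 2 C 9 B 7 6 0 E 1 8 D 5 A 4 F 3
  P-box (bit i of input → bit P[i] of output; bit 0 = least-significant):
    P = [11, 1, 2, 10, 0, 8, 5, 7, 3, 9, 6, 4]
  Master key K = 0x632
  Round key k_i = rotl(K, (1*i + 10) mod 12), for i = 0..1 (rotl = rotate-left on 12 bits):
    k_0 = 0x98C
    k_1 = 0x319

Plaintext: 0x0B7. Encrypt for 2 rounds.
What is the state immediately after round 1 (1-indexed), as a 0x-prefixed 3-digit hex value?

s_0 = plaintext = 0x0B7
s_1 = Round(s_0, k_0) = 0xFAB
s_2 = Round(s_1, k_1) = 0x9B4

0xFAB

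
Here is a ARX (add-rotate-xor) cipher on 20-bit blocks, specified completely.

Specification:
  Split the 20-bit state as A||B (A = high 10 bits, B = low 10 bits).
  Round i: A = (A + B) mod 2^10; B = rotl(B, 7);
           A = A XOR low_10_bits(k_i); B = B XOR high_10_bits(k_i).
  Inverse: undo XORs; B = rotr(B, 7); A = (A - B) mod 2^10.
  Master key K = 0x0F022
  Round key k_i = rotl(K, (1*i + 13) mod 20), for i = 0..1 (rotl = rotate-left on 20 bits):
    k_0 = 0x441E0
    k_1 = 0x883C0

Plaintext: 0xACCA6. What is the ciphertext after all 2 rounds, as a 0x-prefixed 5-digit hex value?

s_0 = plaintext = 0xACCA6
s_1 = Round(s_0, k_0) = 0xAE604
s_2 = Round(s_1, k_1) = 0xDF460

0xDF460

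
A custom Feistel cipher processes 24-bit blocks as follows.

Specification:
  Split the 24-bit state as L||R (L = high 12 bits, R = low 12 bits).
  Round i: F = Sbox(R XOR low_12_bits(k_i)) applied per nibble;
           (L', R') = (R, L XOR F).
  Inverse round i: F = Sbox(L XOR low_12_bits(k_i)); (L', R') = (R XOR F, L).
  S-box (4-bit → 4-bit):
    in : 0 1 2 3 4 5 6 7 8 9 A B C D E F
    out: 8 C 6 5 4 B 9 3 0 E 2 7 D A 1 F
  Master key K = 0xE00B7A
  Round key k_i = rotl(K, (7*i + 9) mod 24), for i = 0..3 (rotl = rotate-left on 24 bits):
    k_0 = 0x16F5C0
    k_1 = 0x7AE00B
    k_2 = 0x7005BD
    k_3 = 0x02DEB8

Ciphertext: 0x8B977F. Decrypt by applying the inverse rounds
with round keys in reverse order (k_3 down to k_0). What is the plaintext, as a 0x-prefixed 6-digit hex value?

0xB21106

s_0 = ciphertext = 0x8B977F
s_1 = InvRound(s_0, k_3) = 0xEF38B9
s_2 = InvRound(s_1, k_2) = 0xFF8EF3
s_3 = InvRound(s_2, k_1) = 0x106FF8
s_4 = InvRound(s_3, k_0) = 0xB21106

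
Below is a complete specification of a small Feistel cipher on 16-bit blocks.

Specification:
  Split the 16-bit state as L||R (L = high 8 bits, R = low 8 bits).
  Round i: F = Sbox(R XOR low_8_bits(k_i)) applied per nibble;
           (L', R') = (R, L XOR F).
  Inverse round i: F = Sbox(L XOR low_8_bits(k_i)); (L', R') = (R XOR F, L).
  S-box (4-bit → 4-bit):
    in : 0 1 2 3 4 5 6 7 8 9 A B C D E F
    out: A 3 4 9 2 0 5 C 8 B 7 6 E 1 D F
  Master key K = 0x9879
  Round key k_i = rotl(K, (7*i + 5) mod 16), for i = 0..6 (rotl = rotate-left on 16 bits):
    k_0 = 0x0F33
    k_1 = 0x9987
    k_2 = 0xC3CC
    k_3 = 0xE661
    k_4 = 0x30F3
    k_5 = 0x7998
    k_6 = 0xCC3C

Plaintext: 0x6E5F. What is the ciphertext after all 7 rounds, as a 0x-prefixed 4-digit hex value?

s_0 = plaintext = 0x6E5F
s_1 = Round(s_0, k_0) = 0x5F30
s_2 = Round(s_1, k_1) = 0x3033
s_3 = Round(s_2, k_2) = 0x33CF
s_4 = Round(s_3, k_3) = 0xCF4E
s_5 = Round(s_4, k_4) = 0x4EAE
s_6 = Round(s_5, k_5) = 0xAEDB
s_7 = Round(s_6, k_6) = 0xDB72

0xDB72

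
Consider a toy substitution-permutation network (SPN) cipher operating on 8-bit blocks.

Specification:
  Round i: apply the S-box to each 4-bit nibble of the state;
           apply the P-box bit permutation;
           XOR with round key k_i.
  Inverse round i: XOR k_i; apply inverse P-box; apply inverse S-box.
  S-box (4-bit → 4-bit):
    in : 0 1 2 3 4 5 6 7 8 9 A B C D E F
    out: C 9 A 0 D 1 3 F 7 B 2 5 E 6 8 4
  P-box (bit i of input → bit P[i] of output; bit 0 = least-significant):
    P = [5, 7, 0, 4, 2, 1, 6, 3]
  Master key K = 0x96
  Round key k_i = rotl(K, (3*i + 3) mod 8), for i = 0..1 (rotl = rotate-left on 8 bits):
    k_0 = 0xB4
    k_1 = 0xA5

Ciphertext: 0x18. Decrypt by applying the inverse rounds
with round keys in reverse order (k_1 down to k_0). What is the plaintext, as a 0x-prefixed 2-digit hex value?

s_0 = ciphertext = 0x18
s_1 = InvRound(s_0, k_1) = 0x17
s_2 = InvRound(s_1, k_0) = 0xA8

0xA8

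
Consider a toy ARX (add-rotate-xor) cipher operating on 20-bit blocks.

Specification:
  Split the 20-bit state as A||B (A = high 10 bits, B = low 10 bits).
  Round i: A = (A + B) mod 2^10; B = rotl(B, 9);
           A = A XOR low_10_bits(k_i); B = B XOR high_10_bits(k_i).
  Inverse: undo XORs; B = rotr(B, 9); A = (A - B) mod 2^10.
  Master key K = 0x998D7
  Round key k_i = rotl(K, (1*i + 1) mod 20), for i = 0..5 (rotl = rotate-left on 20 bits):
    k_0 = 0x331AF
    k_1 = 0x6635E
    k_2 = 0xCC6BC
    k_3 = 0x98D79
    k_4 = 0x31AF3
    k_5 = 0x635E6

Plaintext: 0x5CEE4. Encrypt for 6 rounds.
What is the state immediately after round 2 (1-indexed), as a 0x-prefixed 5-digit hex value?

s_0 = plaintext = 0x5CEE4
s_1 = Round(s_0, k_0) = 0x7E1BE
s_2 = Round(s_1, k_1) = 0x3A147
s_3 = Round(s_2, k_2) = 0x24D92
s_4 = Round(s_3, k_3) = 0xD72AA
s_5 = Round(s_4, k_4) = 0x3D593
s_6 = Round(s_5, k_5) = 0xDBB44

0x3A147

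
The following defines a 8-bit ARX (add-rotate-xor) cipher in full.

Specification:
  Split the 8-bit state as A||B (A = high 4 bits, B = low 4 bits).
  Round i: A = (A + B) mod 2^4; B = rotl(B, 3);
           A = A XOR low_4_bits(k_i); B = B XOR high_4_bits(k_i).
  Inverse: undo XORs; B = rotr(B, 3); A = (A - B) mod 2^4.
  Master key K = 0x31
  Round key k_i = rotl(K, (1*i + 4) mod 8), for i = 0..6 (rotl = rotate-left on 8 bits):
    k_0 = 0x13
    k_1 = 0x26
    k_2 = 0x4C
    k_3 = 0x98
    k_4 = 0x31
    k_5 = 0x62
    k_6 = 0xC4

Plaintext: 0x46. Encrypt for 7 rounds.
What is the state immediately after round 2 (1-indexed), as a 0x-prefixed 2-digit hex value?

s_0 = plaintext = 0x46
s_1 = Round(s_0, k_0) = 0x92
s_2 = Round(s_1, k_1) = 0xD3
s_3 = Round(s_2, k_2) = 0xCD
s_4 = Round(s_3, k_3) = 0x17
s_5 = Round(s_4, k_4) = 0x98
s_6 = Round(s_5, k_5) = 0x32
s_7 = Round(s_6, k_6) = 0x1D

0xD3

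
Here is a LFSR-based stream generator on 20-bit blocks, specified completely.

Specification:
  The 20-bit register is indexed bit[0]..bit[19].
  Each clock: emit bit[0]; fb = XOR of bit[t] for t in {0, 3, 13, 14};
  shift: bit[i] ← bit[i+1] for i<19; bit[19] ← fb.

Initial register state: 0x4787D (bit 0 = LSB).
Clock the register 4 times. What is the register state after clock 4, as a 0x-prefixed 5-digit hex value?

reg_0 = 0x4787D
clock 1: out=1, reg = 0x23C3E
clock 2: out=0, reg = 0x11E1F
clock 3: out=1, reg = 0x08F0F
clock 4: out=1, reg = 0x04787

0x04787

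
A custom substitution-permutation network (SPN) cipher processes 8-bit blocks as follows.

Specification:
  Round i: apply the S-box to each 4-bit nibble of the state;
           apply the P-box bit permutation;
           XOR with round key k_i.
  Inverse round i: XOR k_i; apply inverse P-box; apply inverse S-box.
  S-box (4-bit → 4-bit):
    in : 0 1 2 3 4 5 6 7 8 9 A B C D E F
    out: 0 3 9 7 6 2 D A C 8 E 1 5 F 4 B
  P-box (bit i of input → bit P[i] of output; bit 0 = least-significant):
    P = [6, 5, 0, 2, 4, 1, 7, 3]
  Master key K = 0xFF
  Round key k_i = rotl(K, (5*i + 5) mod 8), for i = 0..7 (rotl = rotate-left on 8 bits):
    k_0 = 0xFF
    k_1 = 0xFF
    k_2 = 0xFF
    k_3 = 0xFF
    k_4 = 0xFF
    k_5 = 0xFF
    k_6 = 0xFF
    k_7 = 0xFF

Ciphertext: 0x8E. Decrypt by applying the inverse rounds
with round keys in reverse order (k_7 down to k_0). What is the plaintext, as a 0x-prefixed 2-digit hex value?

s_0 = ciphertext = 0x8E
s_1 = InvRound(s_0, k_7) = 0xB3
s_2 = InvRound(s_1, k_6) = 0x92
s_3 = InvRound(s_2, k_5) = 0x9D
s_4 = InvRound(s_3, k_4) = 0x51
s_5 = InvRound(s_4, k_3) = 0xA7
s_6 = InvRound(s_5, k_2) = 0x2B
s_7 = InvRound(s_6, k_1) = 0xC2
s_8 = InvRound(s_7, k_0) = 0x2A

0x2A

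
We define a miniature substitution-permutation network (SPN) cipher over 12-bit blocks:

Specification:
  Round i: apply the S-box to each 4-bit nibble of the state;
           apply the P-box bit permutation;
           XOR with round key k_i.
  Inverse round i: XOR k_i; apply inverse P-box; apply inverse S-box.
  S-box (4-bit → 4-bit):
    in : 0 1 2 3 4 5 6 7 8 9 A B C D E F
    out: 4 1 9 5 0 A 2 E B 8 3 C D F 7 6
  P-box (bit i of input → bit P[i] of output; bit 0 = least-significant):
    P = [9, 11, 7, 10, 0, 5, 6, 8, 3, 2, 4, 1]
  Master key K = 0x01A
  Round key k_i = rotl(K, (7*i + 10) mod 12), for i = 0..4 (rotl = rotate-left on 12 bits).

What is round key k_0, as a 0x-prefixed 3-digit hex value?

0x806

K = 0x01A
k_0 = rotl(K, (7*0+10) mod 12) = rotl(K, 10) = 0x806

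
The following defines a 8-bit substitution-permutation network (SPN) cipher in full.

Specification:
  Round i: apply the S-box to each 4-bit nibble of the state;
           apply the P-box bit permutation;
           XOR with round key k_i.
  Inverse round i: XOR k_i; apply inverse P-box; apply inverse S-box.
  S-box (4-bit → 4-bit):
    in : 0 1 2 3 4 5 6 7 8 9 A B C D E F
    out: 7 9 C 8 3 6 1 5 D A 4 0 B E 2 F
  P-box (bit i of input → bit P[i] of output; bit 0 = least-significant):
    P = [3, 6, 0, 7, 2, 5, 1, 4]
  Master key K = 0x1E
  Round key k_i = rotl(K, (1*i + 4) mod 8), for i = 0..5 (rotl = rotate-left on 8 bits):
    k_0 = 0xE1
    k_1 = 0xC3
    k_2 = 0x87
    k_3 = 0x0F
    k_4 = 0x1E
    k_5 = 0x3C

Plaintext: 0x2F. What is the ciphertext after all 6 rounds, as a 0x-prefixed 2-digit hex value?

0x6D

s_0 = plaintext = 0x2F
s_1 = Round(s_0, k_0) = 0x3A
s_2 = Round(s_1, k_1) = 0xD2
s_3 = Round(s_2, k_2) = 0x34
s_4 = Round(s_3, k_3) = 0x57
s_5 = Round(s_4, k_4) = 0x35
s_6 = Round(s_5, k_5) = 0x6D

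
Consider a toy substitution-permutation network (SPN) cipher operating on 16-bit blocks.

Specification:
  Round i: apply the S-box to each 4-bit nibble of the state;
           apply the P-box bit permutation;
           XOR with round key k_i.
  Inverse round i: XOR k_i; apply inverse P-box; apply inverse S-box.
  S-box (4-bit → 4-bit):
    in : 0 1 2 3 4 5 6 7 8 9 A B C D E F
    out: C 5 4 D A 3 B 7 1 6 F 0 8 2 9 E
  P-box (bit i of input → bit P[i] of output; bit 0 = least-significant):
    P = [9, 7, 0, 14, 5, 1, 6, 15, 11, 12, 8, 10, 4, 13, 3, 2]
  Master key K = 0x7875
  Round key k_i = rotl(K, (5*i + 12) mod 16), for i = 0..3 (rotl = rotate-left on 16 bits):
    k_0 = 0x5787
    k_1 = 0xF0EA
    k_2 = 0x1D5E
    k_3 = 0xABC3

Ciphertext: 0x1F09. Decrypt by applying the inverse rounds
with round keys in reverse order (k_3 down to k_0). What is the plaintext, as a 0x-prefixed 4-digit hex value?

s_0 = ciphertext = 0x1F09
s_1 = InvRound(s_0, k_3) = 0x94FD
s_2 = InvRound(s_1, k_2) = 0xB169
s_3 = InvRound(s_2, k_1) = 0xB2DF
s_4 = InvRound(s_3, k_0) = 0x700C

0x700C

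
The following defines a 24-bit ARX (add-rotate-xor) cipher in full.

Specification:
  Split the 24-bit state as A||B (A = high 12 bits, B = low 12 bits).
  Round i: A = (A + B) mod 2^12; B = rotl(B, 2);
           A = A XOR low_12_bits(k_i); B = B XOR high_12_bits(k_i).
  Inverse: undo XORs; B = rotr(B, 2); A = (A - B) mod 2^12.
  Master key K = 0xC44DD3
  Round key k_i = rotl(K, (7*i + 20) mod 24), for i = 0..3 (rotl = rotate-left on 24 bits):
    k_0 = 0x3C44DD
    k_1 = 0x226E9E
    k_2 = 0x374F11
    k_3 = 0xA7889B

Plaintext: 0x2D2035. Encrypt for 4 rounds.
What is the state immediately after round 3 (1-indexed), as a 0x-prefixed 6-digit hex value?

s_0 = plaintext = 0x2D2035
s_1 = Round(s_0, k_0) = 0x7DA310
s_2 = Round(s_1, k_1) = 0x474E66
s_3 = Round(s_2, k_2) = 0xDCBAEF
s_4 = Round(s_3, k_3) = 0x0211C6

0xDCBAEF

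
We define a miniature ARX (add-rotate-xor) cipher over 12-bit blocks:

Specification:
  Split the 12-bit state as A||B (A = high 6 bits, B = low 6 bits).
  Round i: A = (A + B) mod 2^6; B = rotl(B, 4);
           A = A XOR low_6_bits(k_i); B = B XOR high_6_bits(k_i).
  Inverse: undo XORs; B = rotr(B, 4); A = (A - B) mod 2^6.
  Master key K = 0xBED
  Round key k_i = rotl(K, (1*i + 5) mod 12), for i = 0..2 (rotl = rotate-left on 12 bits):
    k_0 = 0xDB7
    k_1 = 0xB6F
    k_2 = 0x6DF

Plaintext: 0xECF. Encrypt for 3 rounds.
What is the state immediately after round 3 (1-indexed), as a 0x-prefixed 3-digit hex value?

0xD94

s_0 = plaintext = 0xECF
s_1 = Round(s_0, k_0) = 0xF45
s_2 = Round(s_1, k_1) = 0xB7C
s_3 = Round(s_2, k_2) = 0xD94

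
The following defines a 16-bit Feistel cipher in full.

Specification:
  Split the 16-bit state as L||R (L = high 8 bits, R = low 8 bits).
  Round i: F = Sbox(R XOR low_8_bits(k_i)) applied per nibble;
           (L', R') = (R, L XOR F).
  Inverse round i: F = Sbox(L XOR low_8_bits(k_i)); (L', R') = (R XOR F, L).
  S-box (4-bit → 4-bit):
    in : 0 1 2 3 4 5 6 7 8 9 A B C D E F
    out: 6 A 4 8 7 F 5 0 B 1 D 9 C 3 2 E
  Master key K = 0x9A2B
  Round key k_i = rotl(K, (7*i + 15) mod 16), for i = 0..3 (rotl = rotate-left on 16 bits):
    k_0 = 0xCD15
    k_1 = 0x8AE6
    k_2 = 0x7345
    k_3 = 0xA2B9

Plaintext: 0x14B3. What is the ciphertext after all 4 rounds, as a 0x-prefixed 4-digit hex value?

s_0 = plaintext = 0x14B3
s_1 = Round(s_0, k_0) = 0xB3C1
s_2 = Round(s_1, k_1) = 0xC1F3
s_3 = Round(s_2, k_2) = 0xF354
s_4 = Round(s_3, k_3) = 0x54D0

0x54D0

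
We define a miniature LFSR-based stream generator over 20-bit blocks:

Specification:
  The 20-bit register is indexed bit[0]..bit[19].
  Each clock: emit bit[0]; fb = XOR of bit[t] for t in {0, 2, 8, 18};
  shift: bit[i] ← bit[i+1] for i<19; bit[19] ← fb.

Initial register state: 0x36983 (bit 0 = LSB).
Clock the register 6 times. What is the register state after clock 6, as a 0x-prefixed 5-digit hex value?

reg_0 = 0x36983
clock 1: out=1, reg = 0x1B4C1
clock 2: out=1, reg = 0x8DA60
clock 3: out=0, reg = 0x46D30
clock 4: out=0, reg = 0x23698
clock 5: out=0, reg = 0x11B4C
clock 6: out=0, reg = 0x08DA6

0x08DA6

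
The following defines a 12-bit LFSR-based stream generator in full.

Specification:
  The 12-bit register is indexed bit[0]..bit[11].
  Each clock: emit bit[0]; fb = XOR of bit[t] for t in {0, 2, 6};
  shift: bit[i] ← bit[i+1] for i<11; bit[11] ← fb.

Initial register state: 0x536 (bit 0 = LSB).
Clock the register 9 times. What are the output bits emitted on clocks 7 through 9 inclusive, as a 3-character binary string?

reg_0 = 0x536
clock 1: out=0, reg = 0xA9B
clock 2: out=1, reg = 0xD4D
clock 3: out=1, reg = 0xEA6
clock 4: out=0, reg = 0xF53
clock 5: out=1, reg = 0x7A9
clock 6: out=1, reg = 0xBD4
clock 7: out=0, reg = 0x5EA
clock 8: out=0, reg = 0xAF5
clock 9: out=1, reg = 0xD7A

001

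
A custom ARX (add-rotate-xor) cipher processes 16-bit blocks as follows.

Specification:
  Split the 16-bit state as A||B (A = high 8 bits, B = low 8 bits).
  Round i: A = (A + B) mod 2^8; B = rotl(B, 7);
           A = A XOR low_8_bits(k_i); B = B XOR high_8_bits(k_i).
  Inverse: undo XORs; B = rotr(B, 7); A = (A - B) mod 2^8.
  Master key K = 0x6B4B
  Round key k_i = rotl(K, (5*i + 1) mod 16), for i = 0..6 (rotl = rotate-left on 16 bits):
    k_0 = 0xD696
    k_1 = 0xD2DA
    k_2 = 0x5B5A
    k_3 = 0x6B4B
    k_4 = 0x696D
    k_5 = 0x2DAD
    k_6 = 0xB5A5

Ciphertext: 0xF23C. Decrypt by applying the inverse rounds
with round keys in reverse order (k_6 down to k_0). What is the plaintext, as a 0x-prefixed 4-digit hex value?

s_0 = ciphertext = 0xF23C
s_1 = InvRound(s_0, k_6) = 0x4413
s_2 = InvRound(s_1, k_5) = 0x6D7C
s_3 = InvRound(s_2, k_4) = 0xD62A
s_4 = InvRound(s_3, k_3) = 0x1B82
s_5 = InvRound(s_4, k_2) = 0x8EB3
s_6 = InvRound(s_5, k_1) = 0x92C2
s_7 = InvRound(s_6, k_0) = 0xDC28

0xDC28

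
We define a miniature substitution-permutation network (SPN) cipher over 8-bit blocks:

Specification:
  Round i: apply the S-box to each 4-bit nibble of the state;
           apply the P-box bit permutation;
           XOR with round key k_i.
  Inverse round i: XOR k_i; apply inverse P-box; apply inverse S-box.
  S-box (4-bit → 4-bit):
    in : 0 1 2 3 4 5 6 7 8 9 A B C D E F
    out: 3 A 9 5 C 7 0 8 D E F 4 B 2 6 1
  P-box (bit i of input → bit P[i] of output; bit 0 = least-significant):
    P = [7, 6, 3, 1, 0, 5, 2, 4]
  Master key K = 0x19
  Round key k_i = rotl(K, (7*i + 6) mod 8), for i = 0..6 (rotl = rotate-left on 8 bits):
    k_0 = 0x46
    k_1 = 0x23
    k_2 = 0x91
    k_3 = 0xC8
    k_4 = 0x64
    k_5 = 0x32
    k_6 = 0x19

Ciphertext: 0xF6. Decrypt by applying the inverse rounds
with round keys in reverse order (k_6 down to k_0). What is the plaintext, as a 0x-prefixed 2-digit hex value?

s_0 = ciphertext = 0xF6
s_1 = InvRound(s_0, k_6) = 0x5A
s_2 = InvRound(s_1, k_5) = 0xDE
s_3 = InvRound(s_2, k_4) = 0x18
s_4 = InvRound(s_3, k_3) = 0x70
s_5 = InvRound(s_4, k_2) = 0x00
s_6 = InvRound(s_5, k_1) = 0x07
s_7 = InvRound(s_6, k_0) = 0xFD

0xFD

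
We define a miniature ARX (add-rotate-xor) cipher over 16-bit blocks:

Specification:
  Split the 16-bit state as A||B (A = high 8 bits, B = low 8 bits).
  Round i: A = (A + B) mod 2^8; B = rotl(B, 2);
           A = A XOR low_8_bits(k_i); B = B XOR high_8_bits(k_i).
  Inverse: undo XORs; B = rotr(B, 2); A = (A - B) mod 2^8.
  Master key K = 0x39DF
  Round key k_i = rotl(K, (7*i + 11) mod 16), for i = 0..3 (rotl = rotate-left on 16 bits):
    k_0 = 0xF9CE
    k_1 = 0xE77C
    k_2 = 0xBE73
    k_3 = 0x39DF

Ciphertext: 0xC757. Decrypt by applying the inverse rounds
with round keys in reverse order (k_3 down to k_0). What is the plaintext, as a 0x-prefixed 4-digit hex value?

0x2C94

s_0 = ciphertext = 0xC757
s_1 = InvRound(s_0, k_3) = 0x7D9B
s_2 = InvRound(s_1, k_2) = 0xC549
s_3 = InvRound(s_2, k_1) = 0x0EAB
s_4 = InvRound(s_3, k_0) = 0x2C94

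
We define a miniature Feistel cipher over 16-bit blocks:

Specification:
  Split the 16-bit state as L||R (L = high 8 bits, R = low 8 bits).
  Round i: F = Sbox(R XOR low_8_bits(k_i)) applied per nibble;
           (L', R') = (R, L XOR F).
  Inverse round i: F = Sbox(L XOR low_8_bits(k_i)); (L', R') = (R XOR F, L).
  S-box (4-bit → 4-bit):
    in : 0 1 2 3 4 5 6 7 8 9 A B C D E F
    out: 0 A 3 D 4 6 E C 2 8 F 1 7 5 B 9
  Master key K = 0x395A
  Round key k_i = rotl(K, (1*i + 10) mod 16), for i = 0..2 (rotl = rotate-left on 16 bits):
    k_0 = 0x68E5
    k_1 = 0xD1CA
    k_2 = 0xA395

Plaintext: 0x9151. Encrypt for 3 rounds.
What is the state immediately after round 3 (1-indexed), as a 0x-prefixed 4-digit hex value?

s_0 = plaintext = 0x9151
s_1 = Round(s_0, k_0) = 0x5185
s_2 = Round(s_1, k_1) = 0x8518
s_3 = Round(s_2, k_2) = 0x18A0

0x18A0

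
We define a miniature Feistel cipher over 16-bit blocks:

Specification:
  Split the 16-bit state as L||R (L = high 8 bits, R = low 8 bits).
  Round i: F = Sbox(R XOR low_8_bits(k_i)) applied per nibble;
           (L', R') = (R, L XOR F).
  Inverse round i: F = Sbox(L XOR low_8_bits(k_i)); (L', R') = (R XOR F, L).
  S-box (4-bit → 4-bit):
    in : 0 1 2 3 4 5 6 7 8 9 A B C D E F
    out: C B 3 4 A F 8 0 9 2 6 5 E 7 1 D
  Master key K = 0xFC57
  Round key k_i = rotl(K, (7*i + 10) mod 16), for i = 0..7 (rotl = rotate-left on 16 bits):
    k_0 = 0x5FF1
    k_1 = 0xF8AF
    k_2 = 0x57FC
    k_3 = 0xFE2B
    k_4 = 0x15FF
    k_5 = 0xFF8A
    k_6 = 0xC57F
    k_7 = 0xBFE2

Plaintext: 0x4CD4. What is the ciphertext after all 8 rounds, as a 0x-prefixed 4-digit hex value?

s_0 = plaintext = 0x4CD4
s_1 = Round(s_0, k_0) = 0xD473
s_2 = Round(s_1, k_1) = 0x73AA
s_3 = Round(s_2, k_2) = 0xAA8B
s_4 = Round(s_3, k_3) = 0x8BC6
s_5 = Round(s_4, k_4) = 0xC6C9
s_6 = Round(s_5, k_5) = 0xC962
s_7 = Round(s_6, k_6) = 0x627E
s_8 = Round(s_7, k_7) = 0x7E4C

0x7E4C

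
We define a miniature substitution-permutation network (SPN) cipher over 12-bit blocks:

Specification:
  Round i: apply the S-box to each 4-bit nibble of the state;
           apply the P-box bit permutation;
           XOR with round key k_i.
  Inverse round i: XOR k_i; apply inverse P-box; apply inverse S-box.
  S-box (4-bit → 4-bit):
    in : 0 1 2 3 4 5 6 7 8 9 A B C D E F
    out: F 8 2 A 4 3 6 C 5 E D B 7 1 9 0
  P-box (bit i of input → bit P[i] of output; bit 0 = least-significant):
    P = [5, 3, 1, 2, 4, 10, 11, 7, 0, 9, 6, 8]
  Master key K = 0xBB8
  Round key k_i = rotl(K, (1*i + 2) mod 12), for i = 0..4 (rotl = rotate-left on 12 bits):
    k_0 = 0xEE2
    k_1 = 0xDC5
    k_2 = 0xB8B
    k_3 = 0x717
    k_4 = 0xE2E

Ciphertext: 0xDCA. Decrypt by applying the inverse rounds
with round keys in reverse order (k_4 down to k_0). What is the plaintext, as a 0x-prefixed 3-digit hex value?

s_0 = ciphertext = 0xDCA
s_1 = InvRound(s_0, k_4) = 0x91E
s_2 = InvRound(s_1, k_3) = 0x562
s_3 = InvRound(s_2, k_2) = 0xC95
s_4 = InvRound(s_3, k_1) = 0x7DF
s_5 = InvRound(s_4, k_0) = 0xE8B

0xE8B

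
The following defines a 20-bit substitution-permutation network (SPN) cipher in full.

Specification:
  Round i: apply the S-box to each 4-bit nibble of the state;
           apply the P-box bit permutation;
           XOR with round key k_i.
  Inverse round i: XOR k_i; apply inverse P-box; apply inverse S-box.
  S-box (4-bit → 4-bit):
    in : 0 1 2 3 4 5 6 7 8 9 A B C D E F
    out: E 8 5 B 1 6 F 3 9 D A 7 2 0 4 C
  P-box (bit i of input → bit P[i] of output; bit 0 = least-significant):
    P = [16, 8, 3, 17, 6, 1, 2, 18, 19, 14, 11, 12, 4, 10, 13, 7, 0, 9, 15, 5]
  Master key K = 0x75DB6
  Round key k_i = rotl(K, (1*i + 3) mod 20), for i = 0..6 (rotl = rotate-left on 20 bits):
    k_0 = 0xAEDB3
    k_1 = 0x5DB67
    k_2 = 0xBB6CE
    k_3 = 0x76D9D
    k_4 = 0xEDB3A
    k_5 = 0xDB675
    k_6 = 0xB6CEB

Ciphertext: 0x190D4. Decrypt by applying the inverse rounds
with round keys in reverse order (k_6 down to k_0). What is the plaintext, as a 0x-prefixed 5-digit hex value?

0xE9F80

s_0 = ciphertext = 0x190D4
s_1 = InvRound(s_0, k_6) = 0x9B65F
s_2 = InvRound(s_1, k_5) = 0x1DDAE
s_3 = InvRound(s_2, k_4) = 0xC34F8
s_4 = InvRound(s_3, k_3) = 0x8D623
s_5 = InvRound(s_4, k_2) = 0x8FC29
s_6 = InvRound(s_5, k_1) = 0xC546B
s_7 = InvRound(s_6, k_0) = 0xE9F80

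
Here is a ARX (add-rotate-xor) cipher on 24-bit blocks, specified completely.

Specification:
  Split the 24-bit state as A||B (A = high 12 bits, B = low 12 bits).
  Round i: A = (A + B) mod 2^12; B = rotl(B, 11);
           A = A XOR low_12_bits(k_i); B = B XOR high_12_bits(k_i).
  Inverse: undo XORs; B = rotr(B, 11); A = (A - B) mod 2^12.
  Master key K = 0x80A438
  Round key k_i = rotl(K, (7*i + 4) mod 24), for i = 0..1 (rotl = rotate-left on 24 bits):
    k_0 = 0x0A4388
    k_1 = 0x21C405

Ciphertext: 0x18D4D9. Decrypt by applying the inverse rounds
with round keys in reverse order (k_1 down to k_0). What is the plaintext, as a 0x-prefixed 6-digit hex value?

s_0 = ciphertext = 0x18D4D9
s_1 = InvRound(s_0, k_1) = 0x7FED8A
s_2 = InvRound(s_1, k_0) = 0xA19A5D

0xA19A5D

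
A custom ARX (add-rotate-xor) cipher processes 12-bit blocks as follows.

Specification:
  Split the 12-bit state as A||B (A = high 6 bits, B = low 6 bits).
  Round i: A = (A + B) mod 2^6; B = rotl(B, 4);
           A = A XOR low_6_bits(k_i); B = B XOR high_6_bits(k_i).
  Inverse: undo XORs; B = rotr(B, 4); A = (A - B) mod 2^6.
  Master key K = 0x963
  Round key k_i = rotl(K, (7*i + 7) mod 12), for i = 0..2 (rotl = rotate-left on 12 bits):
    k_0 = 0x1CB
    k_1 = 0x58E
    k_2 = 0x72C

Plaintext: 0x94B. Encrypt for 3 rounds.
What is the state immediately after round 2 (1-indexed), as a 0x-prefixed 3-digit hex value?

0xF8B

s_0 = plaintext = 0x94B
s_1 = Round(s_0, k_0) = 0xEF5
s_2 = Round(s_1, k_1) = 0xF8B
s_3 = Round(s_2, k_2) = 0x96E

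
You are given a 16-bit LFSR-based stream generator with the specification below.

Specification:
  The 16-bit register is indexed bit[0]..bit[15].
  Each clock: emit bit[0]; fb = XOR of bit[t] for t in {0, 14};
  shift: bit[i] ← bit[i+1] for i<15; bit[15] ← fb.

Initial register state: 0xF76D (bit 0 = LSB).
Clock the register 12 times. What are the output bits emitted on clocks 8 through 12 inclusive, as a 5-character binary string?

reg_0 = 0xF76D
clock 1: out=1, reg = 0x7BB6
clock 2: out=0, reg = 0xBDDB
clock 3: out=1, reg = 0xDEED
clock 4: out=1, reg = 0x6F76
clock 5: out=0, reg = 0xB7BB
clock 6: out=1, reg = 0xDBDD
clock 7: out=1, reg = 0x6DEE
clock 8: out=0, reg = 0xB6F7
clock 9: out=1, reg = 0xDB7B
clock 10: out=1, reg = 0x6DBD
clock 11: out=1, reg = 0x36DE
clock 12: out=0, reg = 0x1B6F

01110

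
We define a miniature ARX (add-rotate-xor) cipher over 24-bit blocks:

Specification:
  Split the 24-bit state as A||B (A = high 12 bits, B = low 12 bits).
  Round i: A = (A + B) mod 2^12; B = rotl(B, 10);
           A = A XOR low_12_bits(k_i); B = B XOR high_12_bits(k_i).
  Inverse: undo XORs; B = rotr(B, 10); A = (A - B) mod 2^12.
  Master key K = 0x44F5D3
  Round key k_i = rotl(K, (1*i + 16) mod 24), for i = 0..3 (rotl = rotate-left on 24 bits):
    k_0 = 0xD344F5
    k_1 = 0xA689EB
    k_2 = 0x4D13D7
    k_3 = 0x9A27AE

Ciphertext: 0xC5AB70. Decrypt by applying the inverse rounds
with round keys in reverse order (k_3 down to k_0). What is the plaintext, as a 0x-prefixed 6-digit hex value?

s_0 = ciphertext = 0xC5AB70
s_1 = InvRound(s_0, k_3) = 0x0ACB48
s_2 = InvRound(s_1, k_2) = 0x514E67
s_3 = InvRound(s_2, k_1) = 0xCC203D
s_4 = InvRound(s_3, k_0) = 0x410427

0x410427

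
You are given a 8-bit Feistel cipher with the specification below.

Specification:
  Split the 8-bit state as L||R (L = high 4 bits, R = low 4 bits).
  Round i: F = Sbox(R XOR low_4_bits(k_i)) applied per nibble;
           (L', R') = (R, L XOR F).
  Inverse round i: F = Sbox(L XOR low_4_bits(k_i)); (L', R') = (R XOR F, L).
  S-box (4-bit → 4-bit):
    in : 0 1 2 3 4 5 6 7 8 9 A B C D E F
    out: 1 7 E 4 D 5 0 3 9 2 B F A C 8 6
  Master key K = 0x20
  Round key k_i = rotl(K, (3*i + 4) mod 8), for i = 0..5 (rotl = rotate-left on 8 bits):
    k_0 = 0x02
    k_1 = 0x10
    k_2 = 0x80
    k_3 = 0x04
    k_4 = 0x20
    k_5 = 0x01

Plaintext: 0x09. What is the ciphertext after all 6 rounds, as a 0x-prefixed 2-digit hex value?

0xD9

s_0 = plaintext = 0x09
s_1 = Round(s_0, k_0) = 0x9F
s_2 = Round(s_1, k_1) = 0xFF
s_3 = Round(s_2, k_2) = 0xF9
s_4 = Round(s_3, k_3) = 0x93
s_5 = Round(s_4, k_4) = 0x3D
s_6 = Round(s_5, k_5) = 0xD9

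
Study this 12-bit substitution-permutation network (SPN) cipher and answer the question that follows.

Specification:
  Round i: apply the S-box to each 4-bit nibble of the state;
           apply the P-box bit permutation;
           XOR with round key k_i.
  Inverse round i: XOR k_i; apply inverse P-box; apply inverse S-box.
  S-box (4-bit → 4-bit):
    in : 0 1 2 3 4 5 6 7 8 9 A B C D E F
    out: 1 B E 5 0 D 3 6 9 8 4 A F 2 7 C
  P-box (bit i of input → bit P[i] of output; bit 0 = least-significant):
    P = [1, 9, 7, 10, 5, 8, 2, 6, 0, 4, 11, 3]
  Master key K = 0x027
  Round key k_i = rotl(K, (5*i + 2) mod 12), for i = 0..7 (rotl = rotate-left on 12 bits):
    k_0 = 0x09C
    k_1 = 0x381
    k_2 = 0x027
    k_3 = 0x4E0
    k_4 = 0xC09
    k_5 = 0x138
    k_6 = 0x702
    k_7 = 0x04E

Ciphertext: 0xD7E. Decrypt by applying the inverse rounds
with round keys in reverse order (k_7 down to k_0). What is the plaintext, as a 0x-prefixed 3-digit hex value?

s_0 = ciphertext = 0xD7E
s_1 = InvRound(s_0, k_7) = 0x769
s_2 = InvRound(s_1, k_6) = 0x880
s_3 = InvRound(s_2, k_5) = 0x26A
s_4 = InvRound(s_3, k_4) = 0x381
s_5 = InvRound(s_4, k_3) = 0x01B
s_6 = InvRound(s_5, k_2) = 0xB34
s_7 = InvRound(s_6, k_1) = 0xE3A
s_8 = InvRound(s_7, k_0) = 0xA3C

0xA3C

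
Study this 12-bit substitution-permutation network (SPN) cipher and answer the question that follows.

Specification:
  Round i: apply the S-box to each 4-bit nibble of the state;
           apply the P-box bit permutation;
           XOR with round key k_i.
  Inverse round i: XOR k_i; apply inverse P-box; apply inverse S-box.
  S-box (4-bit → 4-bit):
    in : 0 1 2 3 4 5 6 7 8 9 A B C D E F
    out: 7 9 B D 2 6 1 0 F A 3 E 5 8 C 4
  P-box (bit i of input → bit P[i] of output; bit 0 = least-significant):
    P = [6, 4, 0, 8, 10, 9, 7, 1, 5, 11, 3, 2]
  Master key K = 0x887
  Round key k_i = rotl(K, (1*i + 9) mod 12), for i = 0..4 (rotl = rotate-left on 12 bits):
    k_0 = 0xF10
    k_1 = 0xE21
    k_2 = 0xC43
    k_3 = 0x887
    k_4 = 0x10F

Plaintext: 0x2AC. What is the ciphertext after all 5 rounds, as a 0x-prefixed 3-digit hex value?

0x630

s_0 = plaintext = 0x2AC
s_1 = Round(s_0, k_0) = 0x175
s_2 = Round(s_1, k_1) = 0xE14
s_3 = Round(s_2, k_2) = 0x85D
s_4 = Round(s_3, k_3) = 0x32B
s_5 = Round(s_4, k_4) = 0x630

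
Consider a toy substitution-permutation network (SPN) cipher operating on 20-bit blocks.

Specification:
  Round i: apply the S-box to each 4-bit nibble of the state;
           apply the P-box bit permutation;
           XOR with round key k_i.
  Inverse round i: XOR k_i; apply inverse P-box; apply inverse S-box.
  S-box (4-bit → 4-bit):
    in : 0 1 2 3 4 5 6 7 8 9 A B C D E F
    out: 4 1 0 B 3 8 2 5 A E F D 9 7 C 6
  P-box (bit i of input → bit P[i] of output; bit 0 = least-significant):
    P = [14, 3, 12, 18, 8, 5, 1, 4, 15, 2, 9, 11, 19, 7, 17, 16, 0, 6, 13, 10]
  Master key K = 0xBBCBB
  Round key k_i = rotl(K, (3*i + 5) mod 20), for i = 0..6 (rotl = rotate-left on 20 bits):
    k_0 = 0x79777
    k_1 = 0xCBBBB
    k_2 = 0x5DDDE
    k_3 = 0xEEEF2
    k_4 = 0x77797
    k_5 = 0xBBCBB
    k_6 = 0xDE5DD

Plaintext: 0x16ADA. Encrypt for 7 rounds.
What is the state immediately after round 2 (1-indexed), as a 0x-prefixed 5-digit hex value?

s_0 = plaintext = 0x16ADA
s_1 = Round(s_0, k_0) = 0x34CD8
s_2 = Round(s_1, k_1) = 0x03650
s_3 = Round(s_2, k_2) = 0xCED4A
s_4 = Round(s_3, k_3) = 0x939DF
s_5 = Round(s_4, k_4) = 0xE4879
s_6 = Round(s_5, k_5) = 0x78135
s_7 = Round(s_6, k_6) = 0x8446C

0x03650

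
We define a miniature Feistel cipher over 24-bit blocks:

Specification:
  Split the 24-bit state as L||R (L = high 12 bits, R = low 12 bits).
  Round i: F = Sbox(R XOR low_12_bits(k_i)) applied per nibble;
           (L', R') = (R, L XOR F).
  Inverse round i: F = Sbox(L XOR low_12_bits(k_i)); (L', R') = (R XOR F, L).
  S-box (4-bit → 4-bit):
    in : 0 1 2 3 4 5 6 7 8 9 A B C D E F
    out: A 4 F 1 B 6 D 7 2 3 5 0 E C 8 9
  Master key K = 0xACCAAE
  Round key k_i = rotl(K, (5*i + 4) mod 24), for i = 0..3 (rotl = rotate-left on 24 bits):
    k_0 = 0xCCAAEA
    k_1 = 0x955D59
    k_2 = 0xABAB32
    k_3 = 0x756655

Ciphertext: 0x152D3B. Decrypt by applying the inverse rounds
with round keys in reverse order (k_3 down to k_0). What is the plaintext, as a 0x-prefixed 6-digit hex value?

s_0 = ciphertext = 0x152D3B
s_1 = InvRound(s_0, k_3) = 0xA9C152
s_2 = InvRound(s_1, k_2) = 0x50AA9C
s_3 = InvRound(s_2, k_1) = 0x8FD50A
s_4 = InvRound(s_3, k_0) = 0xA4D8FD

0xA4D8FD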